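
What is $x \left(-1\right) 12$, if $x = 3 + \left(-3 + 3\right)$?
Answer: $-36$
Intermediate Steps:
$x = 3$ ($x = 3 + 0 = 3$)
$x \left(-1\right) 12 = 3 \left(-1\right) 12 = \left(-3\right) 12 = -36$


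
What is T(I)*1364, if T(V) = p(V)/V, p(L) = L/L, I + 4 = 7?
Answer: 1364/3 ≈ 454.67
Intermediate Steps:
I = 3 (I = -4 + 7 = 3)
p(L) = 1
T(V) = 1/V
T(I)*1364 = 1364/3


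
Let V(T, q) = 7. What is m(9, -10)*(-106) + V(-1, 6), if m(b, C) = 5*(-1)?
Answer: 537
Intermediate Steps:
m(b, C) = -5
m(9, -10)*(-106) + V(-1, 6) = -5*(-106) + 7 = 530 + 7 = 537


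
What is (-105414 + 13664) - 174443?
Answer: -266193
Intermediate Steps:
(-105414 + 13664) - 174443 = -91750 - 174443 = -266193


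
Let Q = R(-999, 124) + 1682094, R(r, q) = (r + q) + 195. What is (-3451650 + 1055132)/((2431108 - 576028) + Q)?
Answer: -1198259/1768247 ≈ -0.67765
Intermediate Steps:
R(r, q) = 195 + q + r (R(r, q) = (q + r) + 195 = 195 + q + r)
Q = 1681414 (Q = (195 + 124 - 999) + 1682094 = -680 + 1682094 = 1681414)
(-3451650 + 1055132)/((2431108 - 576028) + Q) = (-3451650 + 1055132)/((2431108 - 576028) + 1681414) = -2396518/(1855080 + 1681414) = -2396518/3536494 = -2396518*1/3536494 = -1198259/1768247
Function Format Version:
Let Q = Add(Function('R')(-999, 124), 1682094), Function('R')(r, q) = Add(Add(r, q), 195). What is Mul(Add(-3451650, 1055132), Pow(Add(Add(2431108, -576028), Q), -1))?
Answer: Rational(-1198259, 1768247) ≈ -0.67765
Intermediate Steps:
Function('R')(r, q) = Add(195, q, r) (Function('R')(r, q) = Add(Add(q, r), 195) = Add(195, q, r))
Q = 1681414 (Q = Add(Add(195, 124, -999), 1682094) = Add(-680, 1682094) = 1681414)
Mul(Add(-3451650, 1055132), Pow(Add(Add(2431108, -576028), Q), -1)) = Mul(Add(-3451650, 1055132), Pow(Add(Add(2431108, -576028), 1681414), -1)) = Mul(-2396518, Pow(Add(1855080, 1681414), -1)) = Mul(-2396518, Pow(3536494, -1)) = Mul(-2396518, Rational(1, 3536494)) = Rational(-1198259, 1768247)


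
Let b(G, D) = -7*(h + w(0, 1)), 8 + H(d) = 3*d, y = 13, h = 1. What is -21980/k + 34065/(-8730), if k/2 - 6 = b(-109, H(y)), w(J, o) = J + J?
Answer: 2131303/194 ≈ 10986.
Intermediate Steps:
w(J, o) = 2*J
H(d) = -8 + 3*d
b(G, D) = -7 (b(G, D) = -7*(1 + 2*0) = -7*(1 + 0) = -7*1 = -7)
k = -2 (k = 12 + 2*(-7) = 12 - 14 = -2)
-21980/k + 34065/(-8730) = -21980/(-2) + 34065/(-8730) = -21980*(-1/2) + 34065*(-1/8730) = 10990 - 757/194 = 2131303/194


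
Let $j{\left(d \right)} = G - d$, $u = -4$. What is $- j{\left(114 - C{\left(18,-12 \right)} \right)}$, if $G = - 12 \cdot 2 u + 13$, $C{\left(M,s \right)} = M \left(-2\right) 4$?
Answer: $149$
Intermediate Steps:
$C{\left(M,s \right)} = - 8 M$ ($C{\left(M,s \right)} = - 2 M 4 = - 8 M$)
$G = 109$ ($G = - 12 \cdot 2 \left(-4\right) + 13 = \left(-12\right) \left(-8\right) + 13 = 96 + 13 = 109$)
$j{\left(d \right)} = 109 - d$
$- j{\left(114 - C{\left(18,-12 \right)} \right)} = - (109 - \left(114 - \left(-8\right) 18\right)) = - (109 - \left(114 - -144\right)) = - (109 - \left(114 + 144\right)) = - (109 - 258) = \left(-1\right) \left(-149\right) = 149$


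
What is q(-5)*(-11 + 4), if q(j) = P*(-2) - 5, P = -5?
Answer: -35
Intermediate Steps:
q(j) = 5 (q(j) = -5*(-2) - 5 = 10 - 5 = 5)
q(-5)*(-11 + 4) = 5*(-11 + 4) = 5*(-7) = -35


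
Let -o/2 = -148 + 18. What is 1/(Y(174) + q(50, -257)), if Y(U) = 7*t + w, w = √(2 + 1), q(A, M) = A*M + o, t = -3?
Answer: -12611/159037318 - √3/159037318 ≈ -7.9307e-5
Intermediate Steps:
o = 260 (o = -2*(-148 + 18) = -2*(-130) = 260)
q(A, M) = 260 + A*M (q(A, M) = A*M + 260 = 260 + A*M)
w = √3 ≈ 1.7320
Y(U) = -21 + √3 (Y(U) = 7*(-3) + √3 = -21 + √3)
1/(Y(174) + q(50, -257)) = 1/((-21 + √3) + (260 + 50*(-257))) = 1/((-21 + √3) + (260 - 12850)) = 1/((-21 + √3) - 12590) = 1/(-12611 + √3)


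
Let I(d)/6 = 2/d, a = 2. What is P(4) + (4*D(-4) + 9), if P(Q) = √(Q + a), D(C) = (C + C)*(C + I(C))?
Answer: 233 + √6 ≈ 235.45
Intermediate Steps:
I(d) = 12/d (I(d) = 6*(2/d) = 12/d)
D(C) = 2*C*(C + 12/C) (D(C) = (C + C)*(C + 12/C) = (2*C)*(C + 12/C) = 2*C*(C + 12/C))
P(Q) = √(2 + Q) (P(Q) = √(Q + 2) = √(2 + Q))
P(4) + (4*D(-4) + 9) = √(2 + 4) + (4*(24 + 2*(-4)²) + 9) = √6 + (4*(24 + 2*16) + 9) = √6 + (4*(24 + 32) + 9) = √6 + (4*56 + 9) = √6 + (224 + 9) = √6 + 233 = 233 + √6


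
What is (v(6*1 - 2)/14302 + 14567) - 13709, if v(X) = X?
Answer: 6135560/7151 ≈ 858.00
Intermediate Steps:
(v(6*1 - 2)/14302 + 14567) - 13709 = ((6*1 - 2)/14302 + 14567) - 13709 = ((6 - 2)*(1/14302) + 14567) - 13709 = (4*(1/14302) + 14567) - 13709 = (2/7151 + 14567) - 13709 = 104168619/7151 - 13709 = 6135560/7151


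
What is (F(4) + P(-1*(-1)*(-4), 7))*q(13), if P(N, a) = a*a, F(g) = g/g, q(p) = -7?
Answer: -350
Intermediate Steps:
F(g) = 1
P(N, a) = a**2
(F(4) + P(-1*(-1)*(-4), 7))*q(13) = (1 + 7**2)*(-7) = (1 + 49)*(-7) = 50*(-7) = -350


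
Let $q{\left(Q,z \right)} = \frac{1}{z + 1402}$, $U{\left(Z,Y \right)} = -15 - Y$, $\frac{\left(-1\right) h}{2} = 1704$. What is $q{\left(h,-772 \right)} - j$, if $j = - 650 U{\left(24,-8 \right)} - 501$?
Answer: $- \frac{2550869}{630} \approx -4049.0$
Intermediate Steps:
$h = -3408$ ($h = \left(-2\right) 1704 = -3408$)
$q{\left(Q,z \right)} = \frac{1}{1402 + z}$
$j = 4049$ ($j = - 650 \left(-15 - -8\right) - 501 = - 650 \left(-15 + 8\right) - 501 = \left(-650\right) \left(-7\right) - 501 = 4550 - 501 = 4049$)
$q{\left(h,-772 \right)} - j = \frac{1}{1402 - 772} - 4049 = \frac{1}{630} - 4049 = - \frac{2550869}{630}$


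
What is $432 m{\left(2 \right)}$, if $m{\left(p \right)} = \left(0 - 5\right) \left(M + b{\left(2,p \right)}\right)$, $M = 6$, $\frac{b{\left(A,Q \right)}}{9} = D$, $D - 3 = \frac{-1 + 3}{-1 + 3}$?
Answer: $-90720$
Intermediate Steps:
$D = 4$ ($D = 3 + \frac{-1 + 3}{-1 + 3} = 3 + \frac{2}{2} = 3 + 2 \cdot \frac{1}{2} = 3 + 1 = 4$)
$b{\left(A,Q \right)} = 36$ ($b{\left(A,Q \right)} = 9 \cdot 4 = 36$)
$m{\left(p \right)} = -210$ ($m{\left(p \right)} = \left(0 - 5\right) \left(6 + 36\right) = \left(-5\right) 42 = -210$)
$432 m{\left(2 \right)} = 432 \left(-210\right) = -90720$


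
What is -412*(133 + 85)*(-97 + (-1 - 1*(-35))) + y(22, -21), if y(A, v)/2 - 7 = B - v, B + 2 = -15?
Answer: 5658430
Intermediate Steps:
B = -17 (B = -2 - 15 = -17)
y(A, v) = -20 - 2*v (y(A, v) = 14 + 2*(-17 - v) = 14 + (-34 - 2*v) = -20 - 2*v)
-412*(133 + 85)*(-97 + (-1 - 1*(-35))) + y(22, -21) = -412*(133 + 85)*(-97 + (-1 - 1*(-35))) + (-20 - 2*(-21)) = -89816*(-97 + (-1 + 35)) + (-20 + 42) = -89816*(-97 + 34) + 22 = -89816*(-63) + 22 = -412*(-13734) + 22 = 5658408 + 22 = 5658430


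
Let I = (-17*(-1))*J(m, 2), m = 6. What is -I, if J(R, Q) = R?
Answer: -102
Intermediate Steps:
I = 102 (I = -17*(-1)*6 = 17*6 = 102)
-I = -1*102 = -102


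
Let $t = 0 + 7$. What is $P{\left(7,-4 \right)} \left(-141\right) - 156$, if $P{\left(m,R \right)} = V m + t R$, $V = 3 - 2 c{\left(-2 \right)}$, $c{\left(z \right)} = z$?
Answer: $-3117$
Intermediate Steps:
$t = 7$
$V = 7$ ($V = 3 - -4 = 3 + 4 = 7$)
$P{\left(m,R \right)} = 7 R + 7 m$ ($P{\left(m,R \right)} = 7 m + 7 R = 7 R + 7 m$)
$P{\left(7,-4 \right)} \left(-141\right) - 156 = \left(7 \left(-4\right) + 7 \cdot 7\right) \left(-141\right) - 156 = \left(-28 + 49\right) \left(-141\right) - 156 = 21 \left(-141\right) - 156 = -2961 - 156 = -3117$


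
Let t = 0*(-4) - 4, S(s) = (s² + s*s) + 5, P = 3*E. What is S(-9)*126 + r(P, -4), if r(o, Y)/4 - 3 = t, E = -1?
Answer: 21038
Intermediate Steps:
P = -3 (P = 3*(-1) = -3)
S(s) = 5 + 2*s² (S(s) = (s² + s²) + 5 = 2*s² + 5 = 5 + 2*s²)
t = -4 (t = 0 - 4 = -4)
r(o, Y) = -4 (r(o, Y) = 12 + 4*(-4) = 12 - 16 = -4)
S(-9)*126 + r(P, -4) = (5 + 2*(-9)²)*126 - 4 = (5 + 2*81)*126 - 4 = (5 + 162)*126 - 4 = 167*126 - 4 = 21042 - 4 = 21038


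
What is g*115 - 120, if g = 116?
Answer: 13220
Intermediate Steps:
g*115 - 120 = 116*115 - 120 = 13340 - 120 = 13220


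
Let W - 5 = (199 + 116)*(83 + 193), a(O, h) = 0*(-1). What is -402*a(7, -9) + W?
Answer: 86945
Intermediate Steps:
a(O, h) = 0
W = 86945 (W = 5 + (199 + 116)*(83 + 193) = 5 + 315*276 = 5 + 86940 = 86945)
-402*a(7, -9) + W = -402*0 + 86945 = 0 + 86945 = 86945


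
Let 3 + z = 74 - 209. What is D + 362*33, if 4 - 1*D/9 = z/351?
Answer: 155812/13 ≈ 11986.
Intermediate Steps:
z = -138 (z = -3 + (74 - 209) = -3 - 135 = -138)
D = 514/13 (D = 36 - (-1242)/351 = 36 - 9*(-46/117) = 36 + 46/13 = 514/13 ≈ 39.538)
D + 362*33 = 514/13 + 362*33 = 514/13 + 11946 = 155812/13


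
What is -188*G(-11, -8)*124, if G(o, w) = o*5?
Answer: 1282160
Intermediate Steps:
G(o, w) = 5*o
-188*G(-11, -8)*124 = -940*(-11)*124 = -188*(-55)*124 = 10340*124 = 1282160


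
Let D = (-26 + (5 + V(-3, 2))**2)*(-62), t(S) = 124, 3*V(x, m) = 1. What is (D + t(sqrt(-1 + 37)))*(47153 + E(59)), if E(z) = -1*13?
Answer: -11690720/9 ≈ -1.2990e+6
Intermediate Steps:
E(z) = -13
V(x, m) = 1/3 (V(x, m) = (1/3)*1 = 1/3)
D = -1364/9 (D = (-26 + (5 + 1/3)**2)*(-62) = (-26 + (16/3)**2)*(-62) = (-26 + 256/9)*(-62) = (22/9)*(-62) = -1364/9 ≈ -151.56)
(D + t(sqrt(-1 + 37)))*(47153 + E(59)) = (-1364/9 + 124)*(47153 - 13) = -248/9*47140 = -11690720/9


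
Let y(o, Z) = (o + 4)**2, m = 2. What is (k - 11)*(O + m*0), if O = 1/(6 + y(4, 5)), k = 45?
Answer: 17/35 ≈ 0.48571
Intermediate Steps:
y(o, Z) = (4 + o)**2
O = 1/70 (O = 1/(6 + (4 + 4)**2) = 1/(6 + 8**2) = 1/(6 + 64) = 1/70 ≈ 0.014286)
(k - 11)*(O + m*0) = (45 - 11)*(1/70 + 2*0) = 34*(1/70 + 0) = 34*(1/70) = 17/35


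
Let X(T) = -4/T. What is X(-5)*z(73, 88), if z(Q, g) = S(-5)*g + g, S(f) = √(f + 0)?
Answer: 352/5 + 352*I*√5/5 ≈ 70.4 + 157.42*I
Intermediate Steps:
S(f) = √f
z(Q, g) = g + I*g*√5 (z(Q, g) = √(-5)*g + g = (I*√5)*g + g = I*g*√5 + g = g + I*g*√5)
X(-5)*z(73, 88) = (-4/(-5))*(88*(1 + I*√5)) = (-4*(-⅕))*(88 + 88*I*√5) = 4*(88 + 88*I*√5)/5 = 352/5 + 352*I*√5/5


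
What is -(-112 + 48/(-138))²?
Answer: -6677056/529 ≈ -12622.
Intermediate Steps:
-(-112 + 48/(-138))² = -(-112 + 48*(-1/138))² = -(-112 - 8/23)² = -(-2584/23)² = -1*6677056/529 = -6677056/529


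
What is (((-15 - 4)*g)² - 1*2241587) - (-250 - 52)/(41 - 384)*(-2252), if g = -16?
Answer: -736485549/343 ≈ -2.1472e+6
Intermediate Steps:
(((-15 - 4)*g)² - 1*2241587) - (-250 - 52)/(41 - 384)*(-2252) = (((-15 - 4)*(-16))² - 1*2241587) - (-250 - 52)/(41 - 384)*(-2252) = ((-19*(-16))² - 2241587) - (-302/(-343))*(-2252) = (304² - 2241587) - (-302*(-1/343))*(-2252) = (92416 - 2241587) - 302*(-2252)/343 = -2149171 - 1*(-680104/343) = -2149171 + 680104/343 = -736485549/343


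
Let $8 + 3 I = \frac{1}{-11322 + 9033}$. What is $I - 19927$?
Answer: $- \frac{136857022}{6867} \approx -19930.0$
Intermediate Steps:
$I = - \frac{18313}{6867}$ ($I = - \frac{8}{3} + \frac{1}{3 \left(-11322 + 9033\right)} = - \frac{8}{3} + \frac{1}{3 \left(-2289\right)} = - \frac{8}{3} + \frac{1}{3} \left(- \frac{1}{2289}\right) = - \frac{8}{3} - \frac{1}{6867} = - \frac{18313}{6867} \approx -2.6668$)
$I - 19927 = - \frac{18313}{6867} - 19927 = - \frac{136857022}{6867}$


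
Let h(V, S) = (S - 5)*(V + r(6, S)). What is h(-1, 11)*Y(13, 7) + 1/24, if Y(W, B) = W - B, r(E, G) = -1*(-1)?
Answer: 1/24 ≈ 0.041667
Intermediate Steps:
r(E, G) = 1
h(V, S) = (1 + V)*(-5 + S) (h(V, S) = (S - 5)*(V + 1) = (-5 + S)*(1 + V) = (1 + V)*(-5 + S))
h(-1, 11)*Y(13, 7) + 1/24 = (-5 + 11 - 5*(-1) + 11*(-1))*(13 - 1*7) + 1/24 = (-5 + 11 + 5 - 11)*(13 - 7) + 1/24 = 0*6 + 1/24 = 0 + 1/24 = 1/24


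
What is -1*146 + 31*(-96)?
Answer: -3122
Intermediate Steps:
-1*146 + 31*(-96) = -146 - 2976 = -3122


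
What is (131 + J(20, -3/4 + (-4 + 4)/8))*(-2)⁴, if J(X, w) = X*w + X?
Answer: 2176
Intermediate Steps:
J(X, w) = X + X*w
(131 + J(20, -3/4 + (-4 + 4)/8))*(-2)⁴ = (131 + 20*(1 + (-3/4 + (-4 + 4)/8)))*(-2)⁴ = (131 + 20*(1 + (-3*¼ + 0*(⅛))))*16 = (131 + 20*(1 + (-¾ + 0)))*16 = (131 + 20*(1 - ¾))*16 = (131 + 20*(¼))*16 = (131 + 5)*16 = 136*16 = 2176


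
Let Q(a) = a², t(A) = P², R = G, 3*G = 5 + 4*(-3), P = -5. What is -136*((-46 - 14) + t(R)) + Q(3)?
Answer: 4769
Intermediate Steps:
G = -7/3 (G = (5 + 4*(-3))/3 = (5 - 12)/3 = (⅓)*(-7) = -7/3 ≈ -2.3333)
R = -7/3 ≈ -2.3333
t(A) = 25 (t(A) = (-5)² = 25)
-136*((-46 - 14) + t(R)) + Q(3) = -136*((-46 - 14) + 25) + 3² = -136*(-60 + 25) + 9 = -136*(-35) + 9 = 4760 + 9 = 4769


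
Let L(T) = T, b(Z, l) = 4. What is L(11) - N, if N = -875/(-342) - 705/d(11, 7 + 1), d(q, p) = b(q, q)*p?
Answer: 166747/5472 ≈ 30.473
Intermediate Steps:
d(q, p) = 4*p
N = -106555/5472 (N = -875/(-342) - 705*1/(4*(7 + 1)) = -875*(-1/342) - 705/(4*8) = 875/342 - 705/32 = -106555/5472 ≈ -19.473)
L(11) - N = 11 - 1*(-106555/5472) = 11 + 106555/5472 = 166747/5472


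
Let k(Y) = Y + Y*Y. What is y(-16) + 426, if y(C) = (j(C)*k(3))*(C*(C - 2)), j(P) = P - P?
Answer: 426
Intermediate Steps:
j(P) = 0
k(Y) = Y + Y**2
y(C) = 0 (y(C) = (0*(3*(1 + 3)))*(C*(C - 2)) = (0*(3*4))*(C*(-2 + C)) = (0*12)*(C*(-2 + C)) = 0*(C*(-2 + C)) = 0)
y(-16) + 426 = 0 + 426 = 426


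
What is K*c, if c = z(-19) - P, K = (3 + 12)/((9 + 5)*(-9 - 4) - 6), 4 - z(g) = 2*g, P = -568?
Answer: -4575/94 ≈ -48.670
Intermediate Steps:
z(g) = 4 - 2*g
K = -15/188 (K = 15/(14*(-13) - 6) = 15/(-182 - 6) = 15/(-188) = 15*(-1/188) = -15/188 ≈ -0.079787)
c = 610 (c = (4 - 2*(-19)) - 1*(-568) = (4 + 38) + 568 = 42 + 568 = 610)
K*c = -15/188*610 = -4575/94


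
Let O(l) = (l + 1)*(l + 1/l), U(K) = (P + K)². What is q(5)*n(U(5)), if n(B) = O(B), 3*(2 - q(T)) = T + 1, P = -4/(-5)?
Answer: 0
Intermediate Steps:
P = ⅘ (P = -4*(-⅕) = ⅘ ≈ 0.80000)
U(K) = (⅘ + K)²
O(l) = (1 + l)*(l + 1/l)
q(T) = 5/3 - T/3 (q(T) = 2 - (T + 1)/3 = 2 - (1 + T)/3 = 2 + (-⅓ - T/3) = 5/3 - T/3)
n(B) = 1 + B + 1/B + B²
q(5)*n(U(5)) = (5/3 - ⅓*5)*(1 + (4 + 5*5)²/25 + 1/((4 + 5*5)²/25) + ((4 + 5*5)²/25)²) = (5/3 - 5/3)*(1 + (4 + 25)²/25 + 1/((4 + 25)²/25) + ((4 + 25)²/25)²) = 0*(1 + (1/25)*29² + 1/((1/25)*29²) + ((1/25)*29²)²) = 0*(1 + (1/25)*841 + 1/((1/25)*841) + ((1/25)*841)²) = 0*(1 + 841/25 + 1/(841/25) + (841/25)²) = 0*(1 + 841/25 + 25/841 + 707281/625) = 0*(613046596/525625) = 0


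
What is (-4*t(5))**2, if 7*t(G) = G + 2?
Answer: 16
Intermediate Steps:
t(G) = 2/7 + G/7 (t(G) = (G + 2)/7 = (2 + G)/7 = 2/7 + G/7)
(-4*t(5))**2 = (-4*(2/7 + (1/7)*5))**2 = (-4*(2/7 + 5/7))**2 = (-4*1)**2 = (-4)**2 = 16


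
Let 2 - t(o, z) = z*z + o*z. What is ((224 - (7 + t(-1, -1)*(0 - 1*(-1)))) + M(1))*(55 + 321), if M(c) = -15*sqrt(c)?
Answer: 75952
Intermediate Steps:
t(o, z) = 2 - z**2 - o*z (t(o, z) = 2 - (z*z + o*z) = 2 - (z**2 + o*z) = 2 + (-z**2 - o*z) = 2 - z**2 - o*z)
((224 - (7 + t(-1, -1)*(0 - 1*(-1)))) + M(1))*(55 + 321) = ((224 - (7 + (2 - 1*(-1)**2 - 1*(-1)*(-1))*(0 - 1*(-1)))) - 15*sqrt(1))*(55 + 321) = ((224 - (7 + (2 - 1*1 - 1)*(0 + 1))) - 15*1)*376 = ((224 - (7 + (2 - 1 - 1)*1)) - 15)*376 = ((224 - (7 + 0*1)) - 15)*376 = ((224 - (7 + 0)) - 15)*376 = ((224 - 1*7) - 15)*376 = ((224 - 7) - 15)*376 = (217 - 15)*376 = 202*376 = 75952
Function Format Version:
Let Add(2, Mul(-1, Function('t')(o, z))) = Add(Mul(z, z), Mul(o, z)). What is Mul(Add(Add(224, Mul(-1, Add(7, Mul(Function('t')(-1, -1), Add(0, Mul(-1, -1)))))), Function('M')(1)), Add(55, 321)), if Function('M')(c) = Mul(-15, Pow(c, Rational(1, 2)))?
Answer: 75952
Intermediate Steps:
Function('t')(o, z) = Add(2, Mul(-1, Pow(z, 2)), Mul(-1, o, z)) (Function('t')(o, z) = Add(2, Mul(-1, Add(Mul(z, z), Mul(o, z)))) = Add(2, Mul(-1, Add(Pow(z, 2), Mul(o, z)))) = Add(2, Add(Mul(-1, Pow(z, 2)), Mul(-1, o, z))) = Add(2, Mul(-1, Pow(z, 2)), Mul(-1, o, z)))
Mul(Add(Add(224, Mul(-1, Add(7, Mul(Function('t')(-1, -1), Add(0, Mul(-1, -1)))))), Function('M')(1)), Add(55, 321)) = Mul(Add(Add(224, Mul(-1, Add(7, Mul(Add(2, Mul(-1, Pow(-1, 2)), Mul(-1, -1, -1)), Add(0, Mul(-1, -1)))))), Mul(-15, Pow(1, Rational(1, 2)))), Add(55, 321)) = Mul(Add(Add(224, Mul(-1, Add(7, Mul(Add(2, Mul(-1, 1), -1), Add(0, 1))))), Mul(-15, 1)), 376) = Mul(Add(Add(224, Mul(-1, Add(7, Mul(Add(2, -1, -1), 1)))), -15), 376) = Mul(Add(Add(224, Mul(-1, Add(7, Mul(0, 1)))), -15), 376) = Mul(Add(Add(224, Mul(-1, Add(7, 0))), -15), 376) = Mul(Add(Add(224, Mul(-1, 7)), -15), 376) = Mul(Add(Add(224, -7), -15), 376) = Mul(Add(217, -15), 376) = Mul(202, 376) = 75952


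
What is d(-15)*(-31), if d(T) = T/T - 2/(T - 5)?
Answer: -341/10 ≈ -34.100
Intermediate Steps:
d(T) = 1 - 2/(-5 + T)
d(-15)*(-31) = ((-7 - 15)/(-5 - 15))*(-31) = (-22/(-20))*(-31) = -1/20*(-22)*(-31) = (11/10)*(-31) = -341/10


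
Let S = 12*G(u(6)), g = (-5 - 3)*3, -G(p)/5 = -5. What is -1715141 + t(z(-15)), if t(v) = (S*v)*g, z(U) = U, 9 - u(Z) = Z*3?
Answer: -1607141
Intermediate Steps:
u(Z) = 9 - 3*Z (u(Z) = 9 - Z*3 = 9 - 3*Z)
G(p) = 25 (G(p) = -5*(-5) = 25)
g = -24 (g = -8*3 = -24)
S = 300 (S = 12*25 = 300)
t(v) = -7200*v (t(v) = (300*v)*(-24) = -7200*v)
-1715141 + t(z(-15)) = -1715141 - 7200*(-15) = -1715141 + 108000 = -1607141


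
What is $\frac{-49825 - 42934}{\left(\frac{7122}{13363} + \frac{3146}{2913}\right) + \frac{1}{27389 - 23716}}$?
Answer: $- \frac{13262379146177133}{230653314851} \approx -57499.0$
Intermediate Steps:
$\frac{-49825 - 42934}{\left(\frac{7122}{13363} + \frac{3146}{2913}\right) + \frac{1}{27389 - 23716}} = - \frac{92759}{\left(7122 \cdot \frac{1}{13363} + 3146 \cdot \frac{1}{2913}\right) + \frac{1}{3673}} = - \frac{92759}{\left(\frac{7122}{13363} + \frac{3146}{2913}\right) + \frac{1}{3673}} = - \frac{92759}{\frac{62786384}{38926419} + \frac{1}{3673}} = - \frac{92759}{\frac{230653314851}{142976736987}} = \left(-92759\right) \frac{142976736987}{230653314851} = - \frac{13262379146177133}{230653314851}$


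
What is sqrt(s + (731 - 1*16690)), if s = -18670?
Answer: I*sqrt(34629) ≈ 186.09*I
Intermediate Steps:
sqrt(s + (731 - 1*16690)) = sqrt(-18670 + (731 - 1*16690)) = sqrt(-18670 + (731 - 16690)) = sqrt(-18670 - 15959) = sqrt(-34629) = I*sqrt(34629)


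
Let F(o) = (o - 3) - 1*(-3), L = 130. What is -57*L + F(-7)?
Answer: -7417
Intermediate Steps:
F(o) = o (F(o) = (-3 + o) + 3 = o)
-57*L + F(-7) = -57*130 - 7 = -7410 - 7 = -7417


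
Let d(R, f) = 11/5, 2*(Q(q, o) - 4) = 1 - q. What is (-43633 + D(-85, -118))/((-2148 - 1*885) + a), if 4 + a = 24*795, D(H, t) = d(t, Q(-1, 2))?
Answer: -218154/80215 ≈ -2.7196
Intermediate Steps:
Q(q, o) = 9/2 - q/2 (Q(q, o) = 4 + (1 - q)/2 = 4 + (½ - q/2) = 9/2 - q/2)
d(R, f) = 11/5 (d(R, f) = 11*(⅕) = 11/5)
D(H, t) = 11/5
a = 19076 (a = -4 + 24*795 = -4 + 19080 = 19076)
(-43633 + D(-85, -118))/((-2148 - 1*885) + a) = (-43633 + 11/5)/((-2148 - 1*885) + 19076) = -218154/(5*((-2148 - 885) + 19076)) = -218154/(5*(-3033 + 19076)) = -218154/5/16043 = -218154/5*1/16043 = -218154/80215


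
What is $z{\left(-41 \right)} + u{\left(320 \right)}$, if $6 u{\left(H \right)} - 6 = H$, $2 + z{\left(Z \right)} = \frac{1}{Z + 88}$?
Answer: $\frac{7382}{141} \approx 52.355$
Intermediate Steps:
$z{\left(Z \right)} = -2 + \frac{1}{88 + Z}$ ($z{\left(Z \right)} = -2 + \frac{1}{Z + 88} = -2 + \frac{1}{88 + Z}$)
$u{\left(H \right)} = 1 + \frac{H}{6}$
$z{\left(-41 \right)} + u{\left(320 \right)} = \frac{-175 - -82}{88 - 41} + \left(1 + \frac{1}{6} \cdot 320\right) = \frac{-175 + 82}{47} + \left(1 + \frac{160}{3}\right) = \frac{1}{47} \left(-93\right) + \frac{163}{3} = - \frac{93}{47} + \frac{163}{3} = \frac{7382}{141}$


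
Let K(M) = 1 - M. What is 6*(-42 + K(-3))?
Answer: -228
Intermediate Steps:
6*(-42 + K(-3)) = 6*(-42 + (1 - 1*(-3))) = 6*(-42 + (1 + 3)) = 6*(-42 + 4) = 6*(-38) = -228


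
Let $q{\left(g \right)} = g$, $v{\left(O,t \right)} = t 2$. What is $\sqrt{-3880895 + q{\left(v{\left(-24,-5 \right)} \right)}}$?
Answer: $i \sqrt{3880905} \approx 1970.0 i$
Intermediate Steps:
$v{\left(O,t \right)} = 2 t$
$\sqrt{-3880895 + q{\left(v{\left(-24,-5 \right)} \right)}} = \sqrt{-3880895 + 2 \left(-5\right)} = \sqrt{-3880895 - 10} = \sqrt{-3880905} = i \sqrt{3880905}$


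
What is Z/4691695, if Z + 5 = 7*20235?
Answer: 28328/938339 ≈ 0.030190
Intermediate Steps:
Z = 141640 (Z = -5 + 7*20235 = -5 + 141645 = 141640)
Z/4691695 = 141640/4691695 = 141640*(1/4691695) = 28328/938339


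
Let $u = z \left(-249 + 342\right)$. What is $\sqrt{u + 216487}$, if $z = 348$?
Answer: $\sqrt{248851} \approx 498.85$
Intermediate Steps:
$u = 32364$ ($u = 348 \left(-249 + 342\right) = 348 \cdot 93 = 32364$)
$\sqrt{u + 216487} = \sqrt{32364 + 216487} = \sqrt{248851}$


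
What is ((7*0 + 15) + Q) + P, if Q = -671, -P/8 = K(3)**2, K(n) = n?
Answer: -728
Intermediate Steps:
P = -72 (P = -8*3**2 = -8*9 = -72)
((7*0 + 15) + Q) + P = ((7*0 + 15) - 671) - 72 = ((0 + 15) - 671) - 72 = (15 - 671) - 72 = -656 - 72 = -728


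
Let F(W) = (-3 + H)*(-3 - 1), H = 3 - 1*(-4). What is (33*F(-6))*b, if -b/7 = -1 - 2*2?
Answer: -18480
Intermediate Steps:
H = 7 (H = 3 + 4 = 7)
F(W) = -16 (F(W) = (-3 + 7)*(-3 - 1) = 4*(-4) = -16)
b = 35 (b = -7*(-1 - 2*2) = -7*(-1 - 4) = -7*(-5) = 35)
(33*F(-6))*b = (33*(-16))*35 = -528*35 = -18480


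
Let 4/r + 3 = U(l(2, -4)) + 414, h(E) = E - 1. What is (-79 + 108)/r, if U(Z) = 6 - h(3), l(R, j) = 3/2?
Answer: 12035/4 ≈ 3008.8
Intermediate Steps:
h(E) = -1 + E
l(R, j) = 3/2 (l(R, j) = 3*(1/2) = 3/2)
U(Z) = 4 (U(Z) = 6 - (-1 + 3) = 6 - 1*2 = 6 - 2 = 4)
r = 4/415 (r = 4/(-3 + (4 + 414)) = 4/(-3 + 418) = 4/415 ≈ 0.0096385)
(-79 + 108)/r = (-79 + 108)/(4/415) = 29*(415/4) = 12035/4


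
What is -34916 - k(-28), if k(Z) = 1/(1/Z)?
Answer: -34888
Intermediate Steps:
k(Z) = Z
-34916 - k(-28) = -34916 - 1*(-28) = -34916 + 28 = -34888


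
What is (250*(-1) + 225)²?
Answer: 625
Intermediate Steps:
(250*(-1) + 225)² = (-250 + 225)² = (-25)² = 625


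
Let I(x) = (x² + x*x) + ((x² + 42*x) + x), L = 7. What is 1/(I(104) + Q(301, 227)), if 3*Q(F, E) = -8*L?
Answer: 3/110704 ≈ 2.7099e-5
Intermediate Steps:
Q(F, E) = -56/3 (Q(F, E) = (-8*7)/3 = (⅓)*(-56) = -56/3)
I(x) = 3*x² + 43*x (I(x) = (x² + x²) + (x² + 43*x) = 2*x² + (x² + 43*x) = 3*x² + 43*x)
1/(I(104) + Q(301, 227)) = 1/(104*(43 + 3*104) - 56/3) = 1/(104*(43 + 312) - 56/3) = 1/(104*355 - 56/3) = 1/(36920 - 56/3) = 1/(110704/3) = 3/110704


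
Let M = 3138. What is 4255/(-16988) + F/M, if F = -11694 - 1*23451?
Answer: -101732575/8884724 ≈ -11.450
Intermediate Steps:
F = -35145 (F = -11694 - 23451 = -35145)
4255/(-16988) + F/M = 4255/(-16988) - 35145/3138 = 4255*(-1/16988) - 35145*1/3138 = -4255/16988 - 11715/1046 = -101732575/8884724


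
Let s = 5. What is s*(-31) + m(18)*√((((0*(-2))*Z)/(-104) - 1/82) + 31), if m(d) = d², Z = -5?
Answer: -155 + 1782*√1722/41 ≈ 1648.6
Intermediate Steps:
s*(-31) + m(18)*√((((0*(-2))*Z)/(-104) - 1/82) + 31) = 5*(-31) + 18²*√((((0*(-2))*(-5))/(-104) - 1/82) + 31) = -155 + 324*√(((0*(-5))*(-1/104) - 1*1/82) + 31) = -155 + 324*√((0*(-1/104) - 1/82) + 31) = -155 + 324*√((0 - 1/82) + 31) = -155 + 324*√(-1/82 + 31) = -155 + 324*√(2541/82) = -155 + 324*(11*√1722/82) = -155 + 1782*√1722/41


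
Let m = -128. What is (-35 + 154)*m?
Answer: -15232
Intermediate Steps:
(-35 + 154)*m = (-35 + 154)*(-128) = 119*(-128) = -15232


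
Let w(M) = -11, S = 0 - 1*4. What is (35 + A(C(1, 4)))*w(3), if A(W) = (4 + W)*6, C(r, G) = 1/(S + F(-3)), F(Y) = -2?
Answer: -638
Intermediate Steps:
S = -4 (S = 0 - 4 = -4)
C(r, G) = -⅙ (C(r, G) = 1/(-4 - 2) = 1/(-6) = -⅙)
A(W) = 24 + 6*W
(35 + A(C(1, 4)))*w(3) = (35 + (24 + 6*(-⅙)))*(-11) = (35 + (24 - 1))*(-11) = (35 + 23)*(-11) = 58*(-11) = -638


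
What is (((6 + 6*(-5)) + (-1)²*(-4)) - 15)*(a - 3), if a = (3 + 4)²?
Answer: -1978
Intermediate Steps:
a = 49 (a = 7² = 49)
(((6 + 6*(-5)) + (-1)²*(-4)) - 15)*(a - 3) = (((6 + 6*(-5)) + (-1)²*(-4)) - 15)*(49 - 3) = (((6 - 30) + 1*(-4)) - 15)*46 = ((-24 - 4) - 15)*46 = (-28 - 15)*46 = -43*46 = -1978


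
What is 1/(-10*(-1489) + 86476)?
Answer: 1/101366 ≈ 9.8652e-6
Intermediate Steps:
1/(-10*(-1489) + 86476) = 1/(14890 + 86476) = 1/101366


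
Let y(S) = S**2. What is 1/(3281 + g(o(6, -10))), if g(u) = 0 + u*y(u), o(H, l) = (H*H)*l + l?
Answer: -1/50649719 ≈ -1.9743e-8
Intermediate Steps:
o(H, l) = l + l*H**2 (o(H, l) = H**2*l + l = l*H**2 + l = l + l*H**2)
g(u) = u**3 (g(u) = 0 + u*u**2 = 0 + u**3 = u**3)
1/(3281 + g(o(6, -10))) = 1/(3281 + (-10*(1 + 6**2))**3) = 1/(3281 + (-10*(1 + 36))**3) = 1/(3281 + (-10*37)**3) = 1/(3281 + (-370)**3) = 1/(3281 - 50653000) = 1/(-50649719) = -1/50649719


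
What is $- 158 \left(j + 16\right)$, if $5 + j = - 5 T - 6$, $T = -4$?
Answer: $-3950$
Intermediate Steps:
$j = 9$ ($j = -5 - -14 = -5 + \left(20 - 6\right) = -5 + 14 = 9$)
$- 158 \left(j + 16\right) = - 158 \left(9 + 16\right) = \left(-158\right) 25 = -3950$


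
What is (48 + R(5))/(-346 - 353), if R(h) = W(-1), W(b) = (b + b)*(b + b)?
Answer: -52/699 ≈ -0.074392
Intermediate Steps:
W(b) = 4*b² (W(b) = (2*b)*(2*b) = 4*b²)
R(h) = 4 (R(h) = 4*(-1)² = 4*1 = 4)
(48 + R(5))/(-346 - 353) = (48 + 4)/(-346 - 353) = 52/(-699) = 52*(-1/699) = -52/699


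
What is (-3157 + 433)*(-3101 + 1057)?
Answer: 5567856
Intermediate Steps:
(-3157 + 433)*(-3101 + 1057) = -2724*(-2044) = 5567856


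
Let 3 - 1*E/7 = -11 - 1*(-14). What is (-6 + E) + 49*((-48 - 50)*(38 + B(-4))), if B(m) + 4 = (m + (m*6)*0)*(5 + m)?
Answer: -144066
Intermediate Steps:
E = 0 (E = 21 - 7*(-11 - 1*(-14)) = 21 - 7*(-11 + 14) = 21 - 7*3 = 21 - 21 = 0)
B(m) = -4 + m*(5 + m) (B(m) = -4 + (m + (m*6)*0)*(5 + m) = -4 + (m + (6*m)*0)*(5 + m) = -4 + (m + 0)*(5 + m) = -4 + m*(5 + m))
(-6 + E) + 49*((-48 - 50)*(38 + B(-4))) = (-6 + 0) + 49*((-48 - 50)*(38 + (-4 + (-4)² + 5*(-4)))) = -6 + 49*(-98*(38 + (-4 + 16 - 20))) = -6 + 49*(-98*(38 - 8)) = -6 + 49*(-98*30) = -6 + 49*(-2940) = -6 - 144060 = -144066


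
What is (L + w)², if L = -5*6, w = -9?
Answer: 1521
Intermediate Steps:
L = -30
(L + w)² = (-30 - 9)² = (-39)² = 1521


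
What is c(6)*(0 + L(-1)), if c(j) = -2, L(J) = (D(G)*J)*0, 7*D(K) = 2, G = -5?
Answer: 0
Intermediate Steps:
D(K) = 2/7 (D(K) = (⅐)*2 = 2/7)
L(J) = 0 (L(J) = (2*J/7)*0 = 0)
c(6)*(0 + L(-1)) = -2*(0 + 0) = -2*0 = 0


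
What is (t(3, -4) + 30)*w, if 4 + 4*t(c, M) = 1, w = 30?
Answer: 1755/2 ≈ 877.50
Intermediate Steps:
t(c, M) = -3/4 (t(c, M) = -1 + (1/4)*1 = -1 + 1/4 = -3/4)
(t(3, -4) + 30)*w = (-3/4 + 30)*30 = (117/4)*30 = 1755/2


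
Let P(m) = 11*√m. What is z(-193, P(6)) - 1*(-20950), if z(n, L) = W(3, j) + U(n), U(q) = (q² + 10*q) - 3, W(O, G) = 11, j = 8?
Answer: 56277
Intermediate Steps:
U(q) = -3 + q² + 10*q
z(n, L) = 8 + n² + 10*n (z(n, L) = 11 + (-3 + n² + 10*n) = 8 + n² + 10*n)
z(-193, P(6)) - 1*(-20950) = (8 + (-193)² + 10*(-193)) - 1*(-20950) = (8 + 37249 - 1930) + 20950 = 35327 + 20950 = 56277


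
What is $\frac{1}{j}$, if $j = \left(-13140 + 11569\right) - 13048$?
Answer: $- \frac{1}{14619} \approx -6.8404 \cdot 10^{-5}$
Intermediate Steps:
$j = -14619$ ($j = -1571 - 13048 = -14619$)
$\frac{1}{j} = \frac{1}{-14619} = - \frac{1}{14619}$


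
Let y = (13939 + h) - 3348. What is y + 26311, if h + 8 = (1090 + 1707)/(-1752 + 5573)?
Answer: 140974771/3821 ≈ 36895.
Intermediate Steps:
h = -27771/3821 (h = -8 + (1090 + 1707)/(-1752 + 5573) = -8 + 2797/3821 = -27771/3821 ≈ -7.2680)
y = 40440440/3821 (y = (13939 - 27771/3821) - 3348 = 53233148/3821 - 3348 = 40440440/3821 ≈ 10584.)
y + 26311 = 40440440/3821 + 26311 = 140974771/3821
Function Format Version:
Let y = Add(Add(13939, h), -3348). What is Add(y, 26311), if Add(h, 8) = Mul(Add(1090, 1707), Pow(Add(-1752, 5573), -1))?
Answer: Rational(140974771, 3821) ≈ 36895.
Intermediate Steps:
h = Rational(-27771, 3821) (h = Add(-8, Mul(Add(1090, 1707), Pow(Add(-1752, 5573), -1))) = Add(-8, Mul(2797, Pow(3821, -1))) = Add(-8, Mul(2797, Rational(1, 3821))) = Add(-8, Rational(2797, 3821)) = Rational(-27771, 3821) ≈ -7.2680)
y = Rational(40440440, 3821) (y = Add(Add(13939, Rational(-27771, 3821)), -3348) = Add(Rational(53233148, 3821), -3348) = Rational(40440440, 3821) ≈ 10584.)
Add(y, 26311) = Add(Rational(40440440, 3821), 26311) = Rational(140974771, 3821)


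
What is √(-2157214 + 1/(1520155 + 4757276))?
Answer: I*√85007476807149588423/6277431 ≈ 1468.7*I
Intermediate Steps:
√(-2157214 + 1/(1520155 + 4757276)) = √(-2157214 + 1/6277431) = √(-13541762037233/6277431) = I*√85007476807149588423/6277431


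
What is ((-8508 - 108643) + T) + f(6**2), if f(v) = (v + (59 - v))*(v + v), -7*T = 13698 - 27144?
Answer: -776875/7 ≈ -1.1098e+5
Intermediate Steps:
T = 13446/7 (T = -(13698 - 27144)/7 = -1/7*(-13446) = 13446/7 ≈ 1920.9)
f(v) = 118*v (f(v) = 59*(2*v) = 118*v)
((-8508 - 108643) + T) + f(6**2) = ((-8508 - 108643) + 13446/7) + 118*6**2 = (-117151 + 13446/7) + 118*36 = -806611/7 + 4248 = -776875/7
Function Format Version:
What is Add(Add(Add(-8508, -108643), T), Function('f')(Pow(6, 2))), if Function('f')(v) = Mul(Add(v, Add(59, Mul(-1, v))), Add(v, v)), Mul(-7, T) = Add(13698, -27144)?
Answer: Rational(-776875, 7) ≈ -1.1098e+5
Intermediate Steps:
T = Rational(13446, 7) (T = Mul(Rational(-1, 7), Add(13698, -27144)) = Mul(Rational(-1, 7), -13446) = Rational(13446, 7) ≈ 1920.9)
Function('f')(v) = Mul(118, v) (Function('f')(v) = Mul(59, Mul(2, v)) = Mul(118, v))
Add(Add(Add(-8508, -108643), T), Function('f')(Pow(6, 2))) = Add(Add(Add(-8508, -108643), Rational(13446, 7)), Mul(118, Pow(6, 2))) = Add(Add(-117151, Rational(13446, 7)), Mul(118, 36)) = Add(Rational(-806611, 7), 4248) = Rational(-776875, 7)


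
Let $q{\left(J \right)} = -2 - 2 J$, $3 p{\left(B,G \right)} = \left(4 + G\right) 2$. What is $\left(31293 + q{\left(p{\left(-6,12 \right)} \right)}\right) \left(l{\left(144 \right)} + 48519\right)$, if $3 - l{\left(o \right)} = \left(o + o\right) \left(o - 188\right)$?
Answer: $1913515982$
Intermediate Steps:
$p{\left(B,G \right)} = \frac{8}{3} + \frac{2 G}{3}$ ($p{\left(B,G \right)} = \frac{\left(4 + G\right) 2}{3} = \frac{8 + 2 G}{3} = \frac{8}{3} + \frac{2 G}{3}$)
$l{\left(o \right)} = 3 - 2 o \left(-188 + o\right)$ ($l{\left(o \right)} = 3 - \left(o + o\right) \left(o - 188\right) = 3 - 2 o \left(-188 + o\right)$)
$\left(31293 + q{\left(p{\left(-6,12 \right)} \right)}\right) \left(l{\left(144 \right)} + 48519\right) = \left(31293 - \left(2 + 2 \left(\frac{8}{3} + \frac{2}{3} \cdot 12\right)\right)\right) \left(\left(3 - 2 \cdot 144^{2} + 376 \cdot 144\right) + 48519\right) = \left(31293 - \left(2 + 2 \left(\frac{8}{3} + 8\right)\right)\right) \left(\left(3 - 41472 + 54144\right) + 48519\right) = \left(31293 - \frac{70}{3}\right) \left(\left(3 - 41472 + 54144\right) + 48519\right) = \left(31293 - \frac{70}{3}\right) \left(12675 + 48519\right) = \left(31293 - \frac{70}{3}\right) 61194 = \frac{93809}{3} \cdot 61194 = 1913515982$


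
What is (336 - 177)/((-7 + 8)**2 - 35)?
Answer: -159/34 ≈ -4.6765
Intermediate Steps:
(336 - 177)/((-7 + 8)**2 - 35) = 159/(1**2 - 35) = 159/(1 - 35) = 159/(-34) = 159*(-1/34) = -159/34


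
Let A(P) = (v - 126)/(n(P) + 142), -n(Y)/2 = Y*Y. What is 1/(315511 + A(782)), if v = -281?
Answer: 1222906/385840295373 ≈ 3.1695e-6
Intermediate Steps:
n(Y) = -2*Y² (n(Y) = -2*Y*Y = -2*Y²)
A(P) = -407/(142 - 2*P²) (A(P) = (-281 - 126)/(-2*P² + 142) = -407/(142 - 2*P²))
1/(315511 + A(782)) = 1/(315511 + 407/(2*(-71 + 782²))) = 1/(315511 + 407/(2*(-71 + 611524))) = 1/(315511 + (407/2)/611453) = 1/(315511 + (407/2)*(1/611453)) = 1/(315511 + 407/1222906) = 1/(385840295373/1222906) = 1222906/385840295373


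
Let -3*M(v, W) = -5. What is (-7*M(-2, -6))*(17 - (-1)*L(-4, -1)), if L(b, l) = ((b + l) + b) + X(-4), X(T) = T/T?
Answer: -105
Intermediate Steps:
X(T) = 1
M(v, W) = 5/3 (M(v, W) = -⅓*(-5) = 5/3)
L(b, l) = 1 + l + 2*b (L(b, l) = ((b + l) + b) + 1 = (l + 2*b) + 1 = 1 + l + 2*b)
(-7*M(-2, -6))*(17 - (-1)*L(-4, -1)) = (-7*5/3)*(17 - (-1)*(1 - 1 + 2*(-4))) = -35*(17 - (-1)*(1 - 1 - 8))/3 = -35*(17 - (-1)*(-8))/3 = -35*(17 - 1*8)/3 = -35*(17 - 8)/3 = -35/3*9 = -105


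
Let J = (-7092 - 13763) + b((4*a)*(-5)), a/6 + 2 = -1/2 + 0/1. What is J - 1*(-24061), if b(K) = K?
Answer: 3506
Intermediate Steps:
a = -15 (a = -12 + 6*(-1/2 + 0/1) = -12 + 6*(-1*1/2 + 0*1) = -12 + 6*(-1/2 + 0) = -12 + 6*(-1/2) = -12 - 3 = -15)
J = -20555 (J = (-7092 - 13763) + (4*(-15))*(-5) = -20855 - 60*(-5) = -20855 + 300 = -20555)
J - 1*(-24061) = -20555 - 1*(-24061) = -20555 + 24061 = 3506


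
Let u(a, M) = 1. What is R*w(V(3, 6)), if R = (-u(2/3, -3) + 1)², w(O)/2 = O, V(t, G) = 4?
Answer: 0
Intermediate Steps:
w(O) = 2*O
R = 0 (R = (-1*1 + 1)² = (-1 + 1)² = 0² = 0)
R*w(V(3, 6)) = 0*(2*4) = 0*8 = 0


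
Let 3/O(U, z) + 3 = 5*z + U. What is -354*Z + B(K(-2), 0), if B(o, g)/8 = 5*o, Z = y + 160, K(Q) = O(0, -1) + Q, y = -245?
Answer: 29995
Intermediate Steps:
O(U, z) = 3/(-3 + U + 5*z) (O(U, z) = 3/(-3 + (5*z + U)) = 3/(-3 + (U + 5*z)) = 3/(-3 + U + 5*z))
K(Q) = -3/8 + Q (K(Q) = 3/(-3 + 0 + 5*(-1)) + Q = 3/(-3 + 0 - 5) + Q = 3/(-8) + Q = 3*(-⅛) + Q = -3/8 + Q)
Z = -85 (Z = -245 + 160 = -85)
B(o, g) = 40*o (B(o, g) = 8*(5*o) = 40*o)
-354*Z + B(K(-2), 0) = -354*(-85) + 40*(-3/8 - 2) = 30090 + 40*(-19/8) = 30090 - 95 = 29995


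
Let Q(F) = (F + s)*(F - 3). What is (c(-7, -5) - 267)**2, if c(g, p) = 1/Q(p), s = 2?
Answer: 41049649/576 ≈ 71267.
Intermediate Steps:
Q(F) = (-3 + F)*(2 + F) (Q(F) = (F + 2)*(F - 3) = (2 + F)*(-3 + F) = (-3 + F)*(2 + F))
c(g, p) = 1/(-6 + p**2 - p)
(c(-7, -5) - 267)**2 = (1/(-6 + (-5)**2 - 1*(-5)) - 267)**2 = (1/(-6 + 25 + 5) - 267)**2 = (1/24 - 267)**2 = (-6407/24)**2 = 41049649/576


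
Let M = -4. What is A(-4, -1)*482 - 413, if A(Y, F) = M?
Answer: -2341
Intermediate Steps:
A(Y, F) = -4
A(-4, -1)*482 - 413 = -4*482 - 413 = -1928 - 413 = -2341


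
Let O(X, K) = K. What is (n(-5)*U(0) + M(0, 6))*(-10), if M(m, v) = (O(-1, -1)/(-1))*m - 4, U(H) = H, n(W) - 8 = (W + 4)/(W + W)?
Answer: 40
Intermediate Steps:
n(W) = 8 + (4 + W)/(2*W) (n(W) = 8 + (W + 4)/(W + W) = 8 + (4 + W)/((2*W)) = 8 + (4 + W)*(1/(2*W)) = 8 + (4 + W)/(2*W))
M(m, v) = -4 + m (M(m, v) = (-1/(-1))*m - 4 = (-1*(-1))*m - 4 = 1*m - 4 = m - 4 = -4 + m)
(n(-5)*U(0) + M(0, 6))*(-10) = ((17/2 + 2/(-5))*0 + (-4 + 0))*(-10) = ((17/2 + 2*(-⅕))*0 - 4)*(-10) = ((17/2 - ⅖)*0 - 4)*(-10) = ((81/10)*0 - 4)*(-10) = (0 - 4)*(-10) = -4*(-10) = 40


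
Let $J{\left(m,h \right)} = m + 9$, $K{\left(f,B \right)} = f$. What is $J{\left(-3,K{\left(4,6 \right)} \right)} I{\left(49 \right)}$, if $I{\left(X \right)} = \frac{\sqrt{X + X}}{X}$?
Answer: $\frac{6 \sqrt{2}}{7} \approx 1.2122$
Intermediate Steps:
$J{\left(m,h \right)} = 9 + m$
$I{\left(X \right)} = \frac{\sqrt{2}}{\sqrt{X}}$ ($I{\left(X \right)} = \frac{\sqrt{2 X}}{X} = \frac{\sqrt{2} \sqrt{X}}{X} = \frac{\sqrt{2}}{\sqrt{X}}$)
$J{\left(-3,K{\left(4,6 \right)} \right)} I{\left(49 \right)} = \left(9 - 3\right) \frac{\sqrt{2}}{7} = 6 \sqrt{2} \cdot \frac{1}{7} = 6 \frac{\sqrt{2}}{7} = \frac{6 \sqrt{2}}{7}$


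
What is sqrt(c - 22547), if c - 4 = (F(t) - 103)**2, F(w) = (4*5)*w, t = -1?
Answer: I*sqrt(7414) ≈ 86.105*I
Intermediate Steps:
F(w) = 20*w
c = 15133 (c = 4 + (20*(-1) - 103)**2 = 4 + (-20 - 103)**2 = 4 + (-123)**2 = 4 + 15129 = 15133)
sqrt(c - 22547) = sqrt(15133 - 22547) = sqrt(-7414) = I*sqrt(7414)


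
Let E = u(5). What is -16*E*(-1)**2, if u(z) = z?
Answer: -80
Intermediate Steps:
E = 5
-16*E*(-1)**2 = -16*5*(-1)**2 = -80*1 = -80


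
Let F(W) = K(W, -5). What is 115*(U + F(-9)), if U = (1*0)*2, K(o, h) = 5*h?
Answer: -2875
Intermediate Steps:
F(W) = -25 (F(W) = 5*(-5) = -25)
U = 0 (U = 0*2 = 0)
115*(U + F(-9)) = 115*(0 - 25) = 115*(-25) = -2875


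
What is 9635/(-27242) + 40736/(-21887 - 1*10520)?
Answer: -1421971557/882831494 ≈ -1.6107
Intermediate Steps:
9635/(-27242) + 40736/(-21887 - 1*10520) = 9635*(-1/27242) + 40736/(-21887 - 10520) = -9635/27242 + 40736/(-32407) = -9635/27242 + 40736*(-1/32407) = -9635/27242 - 40736/32407 = -1421971557/882831494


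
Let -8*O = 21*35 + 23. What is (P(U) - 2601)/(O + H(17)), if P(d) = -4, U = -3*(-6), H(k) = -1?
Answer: 10420/383 ≈ 27.206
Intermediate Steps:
U = 18
O = -379/4 (O = -(21*35 + 23)/8 = -(735 + 23)/8 = -⅛*758 = -379/4 ≈ -94.750)
(P(U) - 2601)/(O + H(17)) = (-4 - 2601)/(-379/4 - 1) = -2605/(-383/4) = -2605*(-4/383) = 10420/383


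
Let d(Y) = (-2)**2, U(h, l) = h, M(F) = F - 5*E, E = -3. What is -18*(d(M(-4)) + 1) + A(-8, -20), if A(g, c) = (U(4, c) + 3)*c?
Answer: -230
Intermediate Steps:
M(F) = 15 + F (M(F) = F - 5*(-3) = F + 15 = 15 + F)
d(Y) = 4
A(g, c) = 7*c (A(g, c) = (4 + 3)*c = 7*c)
-18*(d(M(-4)) + 1) + A(-8, -20) = -18*(4 + 1) + 7*(-20) = -18*5 - 140 = -90 - 140 = -230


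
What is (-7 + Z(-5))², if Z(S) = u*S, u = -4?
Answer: 169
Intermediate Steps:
Z(S) = -4*S
(-7 + Z(-5))² = (-7 - 4*(-5))² = (-7 + 20)² = 13² = 169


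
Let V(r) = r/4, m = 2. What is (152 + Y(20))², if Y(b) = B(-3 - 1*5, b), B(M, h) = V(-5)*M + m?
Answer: 26896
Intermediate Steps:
V(r) = r/4 (V(r) = r*(¼) = r/4)
B(M, h) = 2 - 5*M/4 (B(M, h) = ((¼)*(-5))*M + 2 = -5*M/4 + 2 = 2 - 5*M/4)
Y(b) = 12 (Y(b) = 2 - 5*(-3 - 1*5)/4 = 2 - 5*(-3 - 5)/4 = 2 - 5/4*(-8) = 2 + 10 = 12)
(152 + Y(20))² = (152 + 12)² = 164² = 26896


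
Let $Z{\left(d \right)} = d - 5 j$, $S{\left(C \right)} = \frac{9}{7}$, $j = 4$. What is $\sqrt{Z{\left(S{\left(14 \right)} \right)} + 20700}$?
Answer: $\frac{\sqrt{1013383}}{7} \approx 143.81$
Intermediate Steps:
$S{\left(C \right)} = \frac{9}{7}$ ($S{\left(C \right)} = 9 \cdot \frac{1}{7} = \frac{9}{7}$)
$Z{\left(d \right)} = -20 + d$ ($Z{\left(d \right)} = d - 20 = -20 + d$)
$\sqrt{Z{\left(S{\left(14 \right)} \right)} + 20700} = \sqrt{\left(-20 + \frac{9}{7}\right) + 20700} = \sqrt{- \frac{131}{7} + 20700} = \sqrt{\frac{144769}{7}} = \frac{\sqrt{1013383}}{7}$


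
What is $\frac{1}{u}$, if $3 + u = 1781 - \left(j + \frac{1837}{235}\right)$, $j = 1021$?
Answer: $\frac{235}{176058} \approx 0.0013348$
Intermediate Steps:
$u = \frac{176058}{235}$ ($u = -3 + \left(1781 - \left(1021 + \frac{1837}{235}\right)\right) = -3 + \left(1781 - \frac{241772}{235}\right) = -3 + \frac{176763}{235} = \frac{176058}{235} \approx 749.18$)
$\frac{1}{u} = \frac{1}{\frac{176058}{235}} = \frac{235}{176058}$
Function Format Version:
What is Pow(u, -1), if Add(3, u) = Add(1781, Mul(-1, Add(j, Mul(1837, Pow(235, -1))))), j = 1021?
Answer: Rational(235, 176058) ≈ 0.0013348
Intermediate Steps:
u = Rational(176058, 235) (u = Add(-3, Add(1781, Mul(-1, Add(1021, Mul(1837, Pow(235, -1)))))) = Add(-3, Add(1781, Mul(-1, Add(1021, Mul(1837, Rational(1, 235)))))) = Add(-3, Add(1781, Mul(-1, Add(1021, Rational(1837, 235))))) = Add(-3, Add(1781, Mul(-1, Rational(241772, 235)))) = Add(-3, Add(1781, Rational(-241772, 235))) = Add(-3, Rational(176763, 235)) = Rational(176058, 235) ≈ 749.18)
Pow(u, -1) = Pow(Rational(176058, 235), -1) = Rational(235, 176058)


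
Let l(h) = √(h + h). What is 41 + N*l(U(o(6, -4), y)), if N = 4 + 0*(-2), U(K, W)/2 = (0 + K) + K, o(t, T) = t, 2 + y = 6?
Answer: 41 + 16*√3 ≈ 68.713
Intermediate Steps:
y = 4 (y = -2 + 6 = 4)
U(K, W) = 4*K (U(K, W) = 2*((0 + K) + K) = 2*(K + K) = 2*(2*K) = 4*K)
l(h) = √2*√h (l(h) = √(2*h) = √2*√h)
N = 4 (N = 4 + 0 = 4)
41 + N*l(U(o(6, -4), y)) = 41 + 4*(√2*√(4*6)) = 41 + 4*(√2*√24) = 41 + 4*(√2*(2*√6)) = 41 + 4*(4*√3) = 41 + 16*√3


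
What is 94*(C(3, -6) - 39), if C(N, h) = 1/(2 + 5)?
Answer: -25568/7 ≈ -3652.6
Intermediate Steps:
C(N, h) = 1/7
94*(C(3, -6) - 39) = 94*(1/7 - 39) = 94*(-272/7) = -25568/7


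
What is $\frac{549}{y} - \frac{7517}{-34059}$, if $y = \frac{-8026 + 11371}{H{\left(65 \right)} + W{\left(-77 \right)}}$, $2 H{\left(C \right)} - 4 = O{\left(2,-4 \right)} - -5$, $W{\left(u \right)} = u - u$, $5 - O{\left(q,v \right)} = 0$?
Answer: $\frac{52011034}{37975785} \approx 1.3696$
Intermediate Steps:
$O{\left(q,v \right)} = 5$ ($O{\left(q,v \right)} = 5 - 0 = 5 + 0 = 5$)
$W{\left(u \right)} = 0$
$H{\left(C \right)} = 7$ ($H{\left(C \right)} = 2 + \frac{5 - -5}{2} = 2 + \frac{5 + 5}{2} = 2 + \frac{1}{2} \cdot 10 = 2 + 5 = 7$)
$y = \frac{3345}{7}$ ($y = \frac{-8026 + 11371}{7 + 0} = \frac{3345}{7} \approx 477.86$)
$\frac{549}{y} - \frac{7517}{-34059} = \frac{549}{\frac{3345}{7}} - \frac{7517}{-34059} = 549 \cdot \frac{7}{3345} - - \frac{7517}{34059} = \frac{1281}{1115} + \frac{7517}{34059} = \frac{52011034}{37975785}$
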